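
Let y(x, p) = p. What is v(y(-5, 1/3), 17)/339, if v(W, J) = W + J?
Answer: 52/1017 ≈ 0.051131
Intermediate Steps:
v(W, J) = J + W
v(y(-5, 1/3), 17)/339 = (17 + 1/3)/339 = (17 + ⅓)*(1/339) = (52/3)*(1/339) = 52/1017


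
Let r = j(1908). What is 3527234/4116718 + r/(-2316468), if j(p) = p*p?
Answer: -284001624485/397343563001 ≈ -0.71475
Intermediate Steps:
j(p) = p**2
r = 3640464 (r = 1908**2 = 3640464)
3527234/4116718 + r/(-2316468) = 3527234/4116718 + 3640464/(-2316468) = 3527234*(1/4116718) + 3640464*(-1/2316468) = 1763617/2058359 - 303372/193039 = -284001624485/397343563001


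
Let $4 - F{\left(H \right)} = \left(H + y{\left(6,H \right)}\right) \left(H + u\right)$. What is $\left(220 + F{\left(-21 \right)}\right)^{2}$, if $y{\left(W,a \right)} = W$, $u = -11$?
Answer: $65536$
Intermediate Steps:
$F{\left(H \right)} = 4 - \left(-11 + H\right) \left(6 + H\right)$ ($F{\left(H \right)} = 4 - \left(H + 6\right) \left(H - 11\right) = 4 - \left(6 + H\right) \left(-11 + H\right) = 4 - \left(-11 + H\right) \left(6 + H\right)$)
$\left(220 + F{\left(-21 \right)}\right)^{2} = \left(220 + \left(70 - \left(-21\right)^{2} + 5 \left(-21\right)\right)\right)^{2} = \left(220 - 476\right)^{2} = \left(-256\right)^{2} = 65536$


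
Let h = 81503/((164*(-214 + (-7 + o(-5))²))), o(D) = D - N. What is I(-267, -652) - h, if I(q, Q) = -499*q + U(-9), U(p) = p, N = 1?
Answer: 983274623/7380 ≈ 1.3324e+5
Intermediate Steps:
o(D) = -1 + D (o(D) = D - 1*1 = D - 1 = -1 + D)
h = -81503/7380 (h = 81503/((164*(-214 + (-7 + (-1 - 5))²))) = 81503/((164*(-214 + (-7 - 6)²))) = 81503/((164*(-214 + (-13)²))) = 81503/((164*(-214 + 169))) = 81503/((164*(-45))) = 81503/(-7380) = 81503*(-1/7380) = -81503/7380 ≈ -11.044)
I(q, Q) = -9 - 499*q (I(q, Q) = -499*q - 9 = -9 - 499*q)
I(-267, -652) - h = (-9 - 499*(-267)) - 1*(-81503/7380) = (-9 + 133233) + 81503/7380 = 133224 + 81503/7380 = 983274623/7380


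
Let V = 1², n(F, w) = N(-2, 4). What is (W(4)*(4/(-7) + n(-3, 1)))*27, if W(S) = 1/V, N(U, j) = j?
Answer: 648/7 ≈ 92.571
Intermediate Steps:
n(F, w) = 4
V = 1
W(S) = 1 (W(S) = 1/1 = 1)
(W(4)*(4/(-7) + n(-3, 1)))*27 = (1*(4/(-7) + 4))*27 = (1*(-⅐*4 + 4))*27 = (1*(-4/7 + 4))*27 = (1*(24/7))*27 = (24/7)*27 = 648/7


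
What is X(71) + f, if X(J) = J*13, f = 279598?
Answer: 280521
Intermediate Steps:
X(J) = 13*J
X(71) + f = 13*71 + 279598 = 923 + 279598 = 280521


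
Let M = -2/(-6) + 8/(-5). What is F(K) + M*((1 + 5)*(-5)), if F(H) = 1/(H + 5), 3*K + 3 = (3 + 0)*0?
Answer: 153/4 ≈ 38.250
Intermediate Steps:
M = -19/15 (M = -2*(-⅙) + 8*(-⅕) = ⅓ - 8/5 = -19/15 ≈ -1.2667)
K = -1 (K = -1 + ((3 + 0)*0)/3 = -1 + (3*0)/3 = -1 + (⅓)*0 = -1 + 0 = -1)
F(H) = 1/(5 + H)
F(K) + M*((1 + 5)*(-5)) = 1/(5 - 1) - 19*(1 + 5)*(-5)/15 = 1/4 - 38*(-5)/5 = ¼ - 19/15*(-30) = ¼ + 38 = 153/4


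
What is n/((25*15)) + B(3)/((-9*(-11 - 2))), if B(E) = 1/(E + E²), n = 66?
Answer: 31013/175500 ≈ 0.17671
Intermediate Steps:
n/((25*15)) + B(3)/((-9*(-11 - 2))) = 66/((25*15)) + (1/(3*(1 + 3)))/((-9*(-11 - 2))) = 66/375 + ((⅓)/4)/((-9*(-13))) = 66*(1/375) + ((⅓)*(¼))/117 = 22/125 + (1/12)*(1/117) = 22/125 + 1/1404 = 31013/175500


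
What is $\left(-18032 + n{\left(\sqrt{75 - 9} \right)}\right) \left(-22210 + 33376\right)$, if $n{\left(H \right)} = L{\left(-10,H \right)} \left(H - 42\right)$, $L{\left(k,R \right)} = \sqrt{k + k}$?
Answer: $-201345312 - 22332 i \sqrt{5} \left(42 - \sqrt{66}\right) \approx -2.0135 \cdot 10^{8} - 1.6916 \cdot 10^{6} i$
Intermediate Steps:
$L{\left(k,R \right)} = \sqrt{2} \sqrt{k}$ ($L{\left(k,R \right)} = \sqrt{2 k} = \sqrt{2} \sqrt{k}$)
$n{\left(H \right)} = 2 i \sqrt{5} \left(-42 + H\right)$ ($n{\left(H \right)} = \sqrt{2} \sqrt{-10} \left(H - 42\right) = \sqrt{2} i \sqrt{10} \left(-42 + H\right) = 2 i \sqrt{5} \left(-42 + H\right)$)
$\left(-18032 + n{\left(\sqrt{75 - 9} \right)}\right) \left(-22210 + 33376\right) = \left(-18032 + 2 i \sqrt{5} \left(-42 + \sqrt{75 - 9}\right)\right) \left(-22210 + 33376\right) = \left(-18032 + 2 i \sqrt{5} \left(-42 + \sqrt{66}\right)\right) 11166 = -201345312 + 22332 i \sqrt{5} \left(-42 + \sqrt{66}\right)$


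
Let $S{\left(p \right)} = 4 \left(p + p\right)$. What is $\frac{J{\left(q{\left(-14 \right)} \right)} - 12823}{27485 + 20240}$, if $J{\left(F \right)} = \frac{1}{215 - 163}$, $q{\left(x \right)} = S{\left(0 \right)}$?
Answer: $- \frac{133359}{496340} \approx -0.26868$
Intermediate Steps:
$S{\left(p \right)} = 8 p$ ($S{\left(p \right)} = 4 \cdot 2 p = 8 p$)
$q{\left(x \right)} = 0$ ($q{\left(x \right)} = 8 \cdot 0 = 0$)
$J{\left(F \right)} = \frac{1}{52}$
$\frac{J{\left(q{\left(-14 \right)} \right)} - 12823}{27485 + 20240} = \frac{\frac{1}{52} - 12823}{27485 + 20240} = - \frac{666795}{52 \cdot 47725} = \left(- \frac{666795}{52}\right) \frac{1}{47725} = - \frac{133359}{496340}$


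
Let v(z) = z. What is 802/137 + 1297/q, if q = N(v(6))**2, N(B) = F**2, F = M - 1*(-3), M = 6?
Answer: 5439611/898857 ≈ 6.0517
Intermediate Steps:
F = 9 (F = 6 - 1*(-3) = 6 + 3 = 9)
N(B) = 81 (N(B) = 9**2 = 81)
q = 6561 (q = 81**2 = 6561)
802/137 + 1297/q = 802/137 + 1297/6561 = 5439611/898857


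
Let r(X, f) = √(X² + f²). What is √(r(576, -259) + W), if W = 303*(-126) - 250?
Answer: √(-38428 + √398857) ≈ 194.41*I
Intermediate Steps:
W = -38428 (W = -38178 - 250 = -38428)
√(r(576, -259) + W) = √(√(576² + (-259)²) - 38428) = √(√(331776 + 67081) - 38428) = √(√398857 - 38428) = √(-38428 + √398857)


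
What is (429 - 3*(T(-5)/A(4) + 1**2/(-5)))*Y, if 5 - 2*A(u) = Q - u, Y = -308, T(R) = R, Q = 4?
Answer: -670824/5 ≈ -1.3416e+5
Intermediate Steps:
A(u) = 1/2 + u/2 (A(u) = 5/2 - (4 - u)/2 = 5/2 + (-2 + u/2) = 1/2 + u/2)
(429 - 3*(T(-5)/A(4) + 1**2/(-5)))*Y = (429 - 3*(-5/(1/2 + (1/2)*4) + 1**2/(-5)))*(-308) = (429 - 3*(-5/(1/2 + 2) + 1*(-1/5)))*(-308) = (429 - 3*(-5/5/2 - 1/5))*(-308) = (429 - 3*(-5*2/5 - 1/5))*(-308) = (429 - 3*(-2 - 1/5))*(-308) = (429 - 3*(-11/5))*(-308) = (429 + 33/5)*(-308) = (2178/5)*(-308) = -670824/5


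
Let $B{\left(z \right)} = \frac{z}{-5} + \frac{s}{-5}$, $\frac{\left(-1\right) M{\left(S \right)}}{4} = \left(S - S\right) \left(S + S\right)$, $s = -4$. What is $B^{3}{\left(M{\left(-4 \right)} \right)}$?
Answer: $\frac{64}{125} \approx 0.512$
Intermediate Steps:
$M{\left(S \right)} = 0$ ($M{\left(S \right)} = - 4 \left(S - S\right) \left(S + S\right) = - 4 \cdot 0 \cdot 2 S = \left(-4\right) 0 = 0$)
$B{\left(z \right)} = \frac{4}{5} - \frac{z}{5}$ ($B{\left(z \right)} = \frac{z}{-5} - \frac{4}{-5} = z \left(- \frac{1}{5}\right) - - \frac{4}{5} = - \frac{z}{5} + \frac{4}{5} = \frac{4}{5} - \frac{z}{5}$)
$B^{3}{\left(M{\left(-4 \right)} \right)} = \left(\frac{4}{5} - 0\right)^{3} = \left(\frac{4}{5} + 0\right)^{3} = \left(\frac{4}{5}\right)^{3} = \frac{64}{125}$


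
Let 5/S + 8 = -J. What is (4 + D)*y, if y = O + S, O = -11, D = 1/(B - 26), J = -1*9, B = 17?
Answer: -70/3 ≈ -23.333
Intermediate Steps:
J = -9
D = -⅑ (D = 1/(17 - 26) = 1/(-9) = -⅑ ≈ -0.11111)
S = 5 (S = 5/(-8 - 1*(-9)) = 5/(-8 + 9) = 5/1 = 5*1 = 5)
y = -6 (y = -11 + 5 = -6)
(4 + D)*y = (4 - ⅑)*(-6) = (35/9)*(-6) = -70/3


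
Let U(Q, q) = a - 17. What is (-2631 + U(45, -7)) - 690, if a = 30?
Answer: -3308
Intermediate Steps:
U(Q, q) = 13 (U(Q, q) = 30 - 17 = 13)
(-2631 + U(45, -7)) - 690 = (-2631 + 13) - 690 = -2618 - 690 = -3308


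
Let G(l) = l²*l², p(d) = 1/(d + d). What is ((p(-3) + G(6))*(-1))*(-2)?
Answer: 7775/3 ≈ 2591.7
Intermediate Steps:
p(d) = 1/(2*d)
G(l) = l⁴
((p(-3) + G(6))*(-1))*(-2) = (((½)/(-3) + 6⁴)*(-1))*(-2) = (((½)*(-⅓) + 1296)*(-1))*(-2) = ((-⅙ + 1296)*(-1))*(-2) = ((7775/6)*(-1))*(-2) = -7775/6*(-2) = 7775/3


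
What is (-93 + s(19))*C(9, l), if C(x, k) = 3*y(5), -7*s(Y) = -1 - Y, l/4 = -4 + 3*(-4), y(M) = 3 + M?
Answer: -15144/7 ≈ -2163.4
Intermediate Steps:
l = -64 (l = 4*(-4 + 3*(-4)) = 4*(-4 - 12) = 4*(-16) = -64)
s(Y) = ⅐ + Y/7 (s(Y) = -(-1 - Y)/7 = ⅐ + Y/7)
C(x, k) = 24 (C(x, k) = 3*(3 + 5) = 3*8 = 24)
(-93 + s(19))*C(9, l) = (-93 + (⅐ + (⅐)*19))*24 = (-93 + (⅐ + 19/7))*24 = (-93 + 20/7)*24 = -631/7*24 = -15144/7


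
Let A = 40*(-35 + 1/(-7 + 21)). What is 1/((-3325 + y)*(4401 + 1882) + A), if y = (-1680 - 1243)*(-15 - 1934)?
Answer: 7/250410299782 ≈ 2.7954e-11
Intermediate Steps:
A = -9780/7 (A = 40*(-35 + 1/14) = 40*(-489/14) = -9780/7 ≈ -1397.1)
y = 5696927 (y = -2923*(-1949) = 5696927)
1/((-3325 + y)*(4401 + 1882) + A) = 1/((-3325 + 5696927)*(4401 + 1882) - 9780/7) = 1/(5693602*6283 - 9780/7) = 1/(35772901366 - 9780/7) = 1/(250410299782/7) = 7/250410299782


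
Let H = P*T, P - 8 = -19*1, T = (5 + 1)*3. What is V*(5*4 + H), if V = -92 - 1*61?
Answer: 27234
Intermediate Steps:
T = 18 (T = 6*3 = 18)
V = -153 (V = -92 - 61 = -153)
P = -11 (P = 8 - 19*1 = 8 - 19 = -11)
H = -198 (H = -11*18 = -198)
V*(5*4 + H) = -153*(5*4 - 198) = -153*(20 - 198) = -153*(-178) = 27234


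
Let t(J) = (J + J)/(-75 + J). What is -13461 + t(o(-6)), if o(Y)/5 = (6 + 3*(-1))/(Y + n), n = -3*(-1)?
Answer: -107687/8 ≈ -13461.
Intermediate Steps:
n = 3
o(Y) = 15/(3 + Y) (o(Y) = 5*((6 + 3*(-1))/(Y + 3)) = 5*((6 - 3)/(3 + Y)) = 5*(3/(3 + Y)) = 15/(3 + Y))
t(J) = 2*J/(-75 + J) (t(J) = (2*J)/(-75 + J) = 2*J/(-75 + J))
-13461 + t(o(-6)) = -13461 + 2*(15/(3 - 6))/(-75 + 15/(3 - 6)) = -13461 + 2*(15/(-3))/(-75 + 15/(-3)) = -13461 + 2*(15*(-⅓))/(-75 + 15*(-⅓)) = -13461 + 2*(-5)/(-75 - 5) = -13461 + 2*(-5)/(-80) = -13461 + 2*(-5)*(-1/80) = -13461 + ⅛ = -107687/8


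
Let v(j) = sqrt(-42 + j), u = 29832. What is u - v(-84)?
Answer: 29832 - 3*I*sqrt(14) ≈ 29832.0 - 11.225*I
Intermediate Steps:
u - v(-84) = 29832 - sqrt(-42 - 84) = 29832 - sqrt(-126) = 29832 - 3*I*sqrt(14)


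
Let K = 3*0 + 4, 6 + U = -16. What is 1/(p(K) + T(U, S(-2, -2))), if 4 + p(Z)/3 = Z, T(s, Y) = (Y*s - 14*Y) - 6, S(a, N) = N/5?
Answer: 5/42 ≈ 0.11905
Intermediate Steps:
U = -22 (U = -6 - 16 = -22)
S(a, N) = N/5 (S(a, N) = N*(1/5) = N/5)
T(s, Y) = -6 - 14*Y + Y*s (T(s, Y) = (-14*Y + Y*s) - 6 = -6 - 14*Y + Y*s)
K = 4 (K = 0 + 4 = 4)
p(Z) = -12 + 3*Z
1/(p(K) + T(U, S(-2, -2))) = 1/((-12 + 3*4) + (-6 - 14*(-2)/5 + ((1/5)*(-2))*(-22))) = 1/((-12 + 12) + (-6 - 14*(-2/5) - 2/5*(-22))) = 1/(0 + (-6 + 28/5 + 44/5)) = 1/(0 + 42/5) = 1/(42/5) = 5/42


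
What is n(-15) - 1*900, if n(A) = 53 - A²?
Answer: -1072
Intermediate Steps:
n(-15) - 1*900 = (53 - 1*(-15)²) - 1*900 = (53 - 1*225) - 900 = (53 - 225) - 900 = -172 - 900 = -1072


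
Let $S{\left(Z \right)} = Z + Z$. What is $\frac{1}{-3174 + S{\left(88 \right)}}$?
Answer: $- \frac{1}{2998} \approx -0.00033356$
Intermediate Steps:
$S{\left(Z \right)} = 2 Z$
$\frac{1}{-3174 + S{\left(88 \right)}} = \frac{1}{-3174 + 2 \cdot 88} = \frac{1}{-3174 + 176} = \frac{1}{-2998} = - \frac{1}{2998}$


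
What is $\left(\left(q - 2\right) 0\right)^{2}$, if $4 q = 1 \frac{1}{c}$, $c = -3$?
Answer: $0$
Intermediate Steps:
$q = - \frac{1}{12}$ ($q = \frac{1 \frac{1}{-3}}{4} = \frac{1 \left(- \frac{1}{3}\right)}{4} = \frac{1}{4} \left(- \frac{1}{3}\right) = - \frac{1}{12} \approx -0.083333$)
$\left(\left(q - 2\right) 0\right)^{2} = \left(\left(- \frac{1}{12} - 2\right) 0\right)^{2} = \left(\left(- \frac{25}{12}\right) 0\right)^{2} = 0^{2} = 0$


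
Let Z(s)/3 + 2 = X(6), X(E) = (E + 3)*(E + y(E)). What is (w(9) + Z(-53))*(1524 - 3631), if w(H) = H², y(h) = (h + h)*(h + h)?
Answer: -8691375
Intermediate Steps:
y(h) = 4*h² (y(h) = (2*h)*(2*h) = 4*h²)
X(E) = (3 + E)*(E + 4*E²) (X(E) = (E + 3)*(E + 4*E²) = (3 + E)*(E + 4*E²))
Z(s) = 4044 (Z(s) = -6 + 3*(6*(3 + 4*6² + 13*6)) = -6 + 3*(6*(3 + 4*36 + 78)) = -6 + 3*(6*(3 + 144 + 78)) = -6 + 3*(6*225) = -6 + 3*1350 = -6 + 4050 = 4044)
(w(9) + Z(-53))*(1524 - 3631) = (9² + 4044)*(1524 - 3631) = (81 + 4044)*(-2107) = 4125*(-2107) = -8691375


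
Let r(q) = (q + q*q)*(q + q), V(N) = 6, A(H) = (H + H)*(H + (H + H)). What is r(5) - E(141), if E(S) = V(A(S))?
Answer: 294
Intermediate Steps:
A(H) = 6*H² (A(H) = (2*H)*(H + 2*H) = (2*H)*(3*H) = 6*H²)
r(q) = 2*q*(q + q²) (r(q) = (q + q²)*(2*q) = 2*q*(q + q²))
E(S) = 6
r(5) - E(141) = 2*5²*(1 + 5) - 1*6 = 2*25*6 - 6 = 300 - 6 = 294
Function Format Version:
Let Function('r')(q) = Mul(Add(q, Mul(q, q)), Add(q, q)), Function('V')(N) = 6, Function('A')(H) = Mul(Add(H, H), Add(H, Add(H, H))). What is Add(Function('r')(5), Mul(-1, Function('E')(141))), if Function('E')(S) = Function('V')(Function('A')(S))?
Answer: 294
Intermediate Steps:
Function('A')(H) = Mul(6, Pow(H, 2)) (Function('A')(H) = Mul(Mul(2, H), Add(H, Mul(2, H))) = Mul(Mul(2, H), Mul(3, H)) = Mul(6, Pow(H, 2)))
Function('r')(q) = Mul(2, q, Add(q, Pow(q, 2))) (Function('r')(q) = Mul(Add(q, Pow(q, 2)), Mul(2, q)) = Mul(2, q, Add(q, Pow(q, 2))))
Function('E')(S) = 6
Add(Function('r')(5), Mul(-1, Function('E')(141))) = Add(Mul(2, Pow(5, 2), Add(1, 5)), Mul(-1, 6)) = Add(Mul(2, 25, 6), -6) = Add(300, -6) = 294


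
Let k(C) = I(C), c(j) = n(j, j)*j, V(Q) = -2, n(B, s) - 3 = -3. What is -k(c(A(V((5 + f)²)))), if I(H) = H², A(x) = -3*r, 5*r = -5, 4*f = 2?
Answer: 0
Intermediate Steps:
f = ½ (f = (¼)*2 = ½ ≈ 0.50000)
r = -1 (r = (⅕)*(-5) = -1)
n(B, s) = 0 (n(B, s) = 3 - 3 = 0)
A(x) = 3 (A(x) = -3*(-1) = 3)
c(j) = 0 (c(j) = 0*j = 0)
k(C) = C²
-k(c(A(V((5 + f)²)))) = -1*0² = -1*0 = 0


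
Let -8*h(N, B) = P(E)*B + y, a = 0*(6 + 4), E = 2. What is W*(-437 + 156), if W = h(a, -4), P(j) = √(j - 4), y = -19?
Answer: -5339/8 - 281*I*√2/2 ≈ -667.38 - 198.7*I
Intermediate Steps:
a = 0 (a = 0*10 = 0)
P(j) = √(-4 + j)
h(N, B) = 19/8 - I*B*√2/8 (h(N, B) = -(√(-4 + 2)*B - 19)/8 = -(√(-2)*B - 19)/8 = -((I*√2)*B - 19)/8 = -(I*B*√2 - 19)/8 = -(-19 + I*B*√2)/8 = 19/8 - I*B*√2/8)
W = 19/8 + I*√2/2 (W = 19/8 - ⅛*I*(-4)*√2 = 19/8 + I*√2/2 ≈ 2.375 + 0.70711*I)
W*(-437 + 156) = (19/8 + I*√2/2)*(-437 + 156) = (19/8 + I*√2/2)*(-281) = -5339/8 - 281*I*√2/2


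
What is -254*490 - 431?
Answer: -124891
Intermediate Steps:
-254*490 - 431 = -124460 - 431 = -124891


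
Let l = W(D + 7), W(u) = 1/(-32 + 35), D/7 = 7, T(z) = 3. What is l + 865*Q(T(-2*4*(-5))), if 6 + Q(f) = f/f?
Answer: -12974/3 ≈ -4324.7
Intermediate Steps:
D = 49 (D = 7*7 = 49)
Q(f) = -5 (Q(f) = -6 + f/f = -6 + 1 = -5)
W(u) = ⅓ (W(u) = 1/3 = ⅓)
l = ⅓ ≈ 0.33333
l + 865*Q(T(-2*4*(-5))) = ⅓ + 865*(-5) = ⅓ - 4325 = -12974/3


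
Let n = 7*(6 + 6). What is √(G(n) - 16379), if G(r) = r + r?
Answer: I*√16211 ≈ 127.32*I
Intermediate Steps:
n = 84 (n = 7*12 = 84)
G(r) = 2*r
√(G(n) - 16379) = √(2*84 - 16379) = √(168 - 16379) = √(-16211) = I*√16211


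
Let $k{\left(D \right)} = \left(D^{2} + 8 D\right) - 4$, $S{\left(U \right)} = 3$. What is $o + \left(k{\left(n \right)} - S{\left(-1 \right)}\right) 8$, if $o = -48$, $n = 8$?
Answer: $920$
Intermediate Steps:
$k{\left(D \right)} = -4 + D^{2} + 8 D$
$o + \left(k{\left(n \right)} - S{\left(-1 \right)}\right) 8 = -48 + \left(\left(-4 + 8^{2} + 8 \cdot 8\right) - 3\right) 8 = -48 + \left(\left(-4 + 64 + 64\right) - 3\right) 8 = -48 + \left(124 - 3\right) 8 = -48 + 121 \cdot 8 = -48 + 968 = 920$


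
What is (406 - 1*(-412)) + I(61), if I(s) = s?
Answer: 879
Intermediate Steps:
(406 - 1*(-412)) + I(61) = (406 - 1*(-412)) + 61 = (406 + 412) + 61 = 818 + 61 = 879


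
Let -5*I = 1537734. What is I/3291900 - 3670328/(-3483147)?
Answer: 9175935024517/9555143007750 ≈ 0.96031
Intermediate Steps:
I = -1537734/5 (I = -1/5*1537734 = -1537734/5 ≈ -3.0755e+5)
I/3291900 - 3670328/(-3483147) = -1537734/5/3291900 - 3670328/(-3483147) = -1537734/5*1/3291900 - 3670328*(-1/3483147) = -256289/2743250 + 3670328/3483147 = 9175935024517/9555143007750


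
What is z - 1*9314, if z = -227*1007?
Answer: -237903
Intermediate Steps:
z = -228589
z - 1*9314 = -228589 - 1*9314 = -228589 - 9314 = -237903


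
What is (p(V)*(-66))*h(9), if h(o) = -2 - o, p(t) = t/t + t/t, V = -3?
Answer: 1452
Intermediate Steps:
p(t) = 2 (p(t) = 1 + 1 = 2)
(p(V)*(-66))*h(9) = (2*(-66))*(-2 - 1*9) = -132*(-2 - 9) = -132*(-11) = 1452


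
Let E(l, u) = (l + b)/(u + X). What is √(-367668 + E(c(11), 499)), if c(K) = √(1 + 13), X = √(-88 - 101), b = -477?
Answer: √((-183466809 + √14 - 1103004*I*√21)/(499 + 3*I*√21)) ≈ 0.e-5 + 606.36*I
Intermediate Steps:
X = 3*I*√21 (X = √(-189) = 3*I*√21 ≈ 13.748*I)
c(K) = √14
E(l, u) = (-477 + l)/(u + 3*I*√21) (E(l, u) = (l - 477)/(u + 3*I*√21) = (-477 + l)/(u + 3*I*√21))
√(-367668 + E(c(11), 499)) = √(-367668 + (-477 + √14)/(499 + 3*I*√21))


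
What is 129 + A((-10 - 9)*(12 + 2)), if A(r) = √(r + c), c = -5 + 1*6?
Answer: 129 + I*√265 ≈ 129.0 + 16.279*I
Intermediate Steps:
c = 1 (c = -5 + 6 = 1)
A(r) = √(1 + r) (A(r) = √(r + 1) = √(1 + r))
129 + A((-10 - 9)*(12 + 2)) = 129 + √(1 + (-10 - 9)*(12 + 2)) = 129 + √(1 - 19*14) = 129 + √(1 - 266) = 129 + √(-265) = 129 + I*√265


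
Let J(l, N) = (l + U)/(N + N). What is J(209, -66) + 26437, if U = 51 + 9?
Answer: 3489415/132 ≈ 26435.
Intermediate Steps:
U = 60
J(l, N) = (60 + l)/(2*N) (J(l, N) = (l + 60)/(N + N) = (60 + l)/((2*N)) = (60 + l)*(1/(2*N)) = (60 + l)/(2*N))
J(209, -66) + 26437 = (½)*(60 + 209)/(-66) + 26437 = (½)*(-1/66)*269 + 26437 = -269/132 + 26437 = 3489415/132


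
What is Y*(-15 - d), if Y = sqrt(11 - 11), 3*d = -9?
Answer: 0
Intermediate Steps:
d = -3 (d = (1/3)*(-9) = -3)
Y = 0 (Y = sqrt(0) = 0)
Y*(-15 - d) = 0*(-15 - 1*(-3)) = 0*(-15 + 3) = 0*(-12) = 0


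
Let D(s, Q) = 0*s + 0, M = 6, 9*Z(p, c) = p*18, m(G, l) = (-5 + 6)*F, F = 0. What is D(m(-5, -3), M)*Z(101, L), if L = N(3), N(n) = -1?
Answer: 0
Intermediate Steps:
L = -1
m(G, l) = 0 (m(G, l) = (-5 + 6)*0 = 1*0 = 0)
Z(p, c) = 2*p (Z(p, c) = (p*18)/9 = (18*p)/9 = 2*p)
D(s, Q) = 0 (D(s, Q) = 0 + 0 = 0)
D(m(-5, -3), M)*Z(101, L) = 0*(2*101) = 0*202 = 0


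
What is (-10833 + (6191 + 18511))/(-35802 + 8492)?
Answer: -13869/27310 ≈ -0.50784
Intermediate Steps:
(-10833 + (6191 + 18511))/(-35802 + 8492) = (-10833 + 24702)/(-27310) = 13869*(-1/27310) = -13869/27310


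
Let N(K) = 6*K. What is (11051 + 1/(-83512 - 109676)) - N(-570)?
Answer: 2795623547/193188 ≈ 14471.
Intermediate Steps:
(11051 + 1/(-83512 - 109676)) - N(-570) = (11051 + 1/(-83512 - 109676)) - 6*(-570) = (11051 + 1/(-193188)) - 1*(-3420) = (11051 - 1/193188) + 3420 = 2134920587/193188 + 3420 = 2795623547/193188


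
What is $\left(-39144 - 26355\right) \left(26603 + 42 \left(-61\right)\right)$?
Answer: $-1574661459$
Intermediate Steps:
$\left(-39144 - 26355\right) \left(26603 + 42 \left(-61\right)\right) = - 65499 \left(26603 - 2562\right) = \left(-65499\right) 24041 = -1574661459$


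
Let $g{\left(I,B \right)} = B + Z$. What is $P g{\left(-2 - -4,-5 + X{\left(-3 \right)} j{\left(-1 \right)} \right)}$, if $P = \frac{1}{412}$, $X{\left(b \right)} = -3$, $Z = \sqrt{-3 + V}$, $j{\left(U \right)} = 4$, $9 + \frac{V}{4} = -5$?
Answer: $- \frac{17}{412} + \frac{i \sqrt{59}}{412} \approx -0.041262 + 0.018644 i$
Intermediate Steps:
$V = -56$ ($V = -36 + 4 \left(-5\right) = -36 - 20 = -56$)
$Z = i \sqrt{59}$ ($Z = \sqrt{-3 - 56} = \sqrt{-59} = i \sqrt{59} \approx 7.6811 i$)
$P = \frac{1}{412} \approx 0.0024272$
$g{\left(I,B \right)} = B + i \sqrt{59}$
$P g{\left(-2 - -4,-5 + X{\left(-3 \right)} j{\left(-1 \right)} \right)} = \frac{\left(-5 - 12\right) + i \sqrt{59}}{412} = \frac{-17 + i \sqrt{59}}{412} = - \frac{17}{412} + \frac{i \sqrt{59}}{412}$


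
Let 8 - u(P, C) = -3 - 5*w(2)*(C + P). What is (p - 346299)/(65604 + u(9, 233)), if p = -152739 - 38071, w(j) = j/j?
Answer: -537109/66825 ≈ -8.0376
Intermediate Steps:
w(j) = 1
p = -190810
u(P, C) = 11 + 5*C + 5*P (u(P, C) = 8 - (-3 - 5*(C + P)) = 8 - (-3 + (-5*C - 5*P)) = 8 - (-3 - 5*C - 5*P) = 8 + (3 + 5*C + 5*P) = 11 + 5*C + 5*P)
(p - 346299)/(65604 + u(9, 233)) = (-190810 - 346299)/(65604 + (11 + 5*233 + 5*9)) = -537109/(65604 + (11 + 1165 + 45)) = -537109/(65604 + 1221) = -537109/66825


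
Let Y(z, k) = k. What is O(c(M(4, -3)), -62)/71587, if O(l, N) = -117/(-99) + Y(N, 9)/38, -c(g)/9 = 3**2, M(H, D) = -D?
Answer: 593/29923366 ≈ 1.9817e-5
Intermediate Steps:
c(g) = -81 (c(g) = -9*3**2 = -9*9 = -81)
O(l, N) = 593/418 (O(l, N) = -117/(-99) + 9/38 = -117*(-1/99) + 9*(1/38) = 13/11 + 9/38 = 593/418)
O(c(M(4, -3)), -62)/71587 = (593/418)/71587 = (593/418)*(1/71587) = 593/29923366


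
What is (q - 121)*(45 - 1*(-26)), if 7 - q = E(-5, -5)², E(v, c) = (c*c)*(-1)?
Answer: -52469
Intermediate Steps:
E(v, c) = -c² (E(v, c) = c²*(-1) = -c²)
q = -618 (q = 7 - (-1*(-5)²)² = 7 - (-1*25)² = 7 - 1*(-25)² = 7 - 1*625 = 7 - 625 = -618)
(q - 121)*(45 - 1*(-26)) = (-618 - 121)*(45 - 1*(-26)) = -739*(45 + 26) = -739*71 = -52469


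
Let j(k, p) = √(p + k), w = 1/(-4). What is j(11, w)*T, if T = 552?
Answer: 276*√43 ≈ 1809.9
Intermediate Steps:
w = -¼ ≈ -0.25000
j(k, p) = √(k + p)
j(11, w)*T = √(11 - ¼)*552 = √(43/4)*552 = (√43/2)*552 = 276*√43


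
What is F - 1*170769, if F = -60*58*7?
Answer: -195129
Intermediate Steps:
F = -24360 (F = -3480*7 = -24360)
F - 1*170769 = -24360 - 1*170769 = -24360 - 170769 = -195129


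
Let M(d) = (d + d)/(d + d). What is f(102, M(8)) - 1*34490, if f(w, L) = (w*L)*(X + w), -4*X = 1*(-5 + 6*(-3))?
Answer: -46999/2 ≈ -23500.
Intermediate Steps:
M(d) = 1 (M(d) = (2*d)/((2*d)) = (2*d)*(1/(2*d)) = 1)
X = 23/4 (X = -(-5 + 6*(-3))/4 = -(-5 - 18)/4 = -(-23)/4 = -¼*(-23) = 23/4 ≈ 5.7500)
f(w, L) = L*w*(23/4 + w) (f(w, L) = (w*L)*(23/4 + w) = (L*w)*(23/4 + w) = L*w*(23/4 + w))
f(102, M(8)) - 1*34490 = (¼)*1*102*(23 + 4*102) - 1*34490 = (¼)*1*102*(23 + 408) - 34490 = (¼)*1*102*431 - 34490 = 21981/2 - 34490 = -46999/2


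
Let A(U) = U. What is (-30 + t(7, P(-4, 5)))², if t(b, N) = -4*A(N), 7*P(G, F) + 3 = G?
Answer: 676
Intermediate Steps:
P(G, F) = -3/7 + G/7
t(b, N) = -4*N
(-30 + t(7, P(-4, 5)))² = (-30 - 4*(-3/7 + (⅐)*(-4)))² = (-30 - 4*(-3/7 - 4/7))² = (-30 - 4*(-1))² = (-30 + 4)² = (-26)² = 676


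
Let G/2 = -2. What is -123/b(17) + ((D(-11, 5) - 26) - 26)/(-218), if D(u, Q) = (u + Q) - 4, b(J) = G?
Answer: 13531/436 ≈ 31.034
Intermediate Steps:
G = -4 (G = 2*(-2) = -4)
b(J) = -4
D(u, Q) = -4 + Q + u (D(u, Q) = (Q + u) - 4 = -4 + Q + u)
-123/b(17) + ((D(-11, 5) - 26) - 26)/(-218) = -123/(-4) + (((-4 + 5 - 11) - 26) - 26)/(-218) = -123*(-1/4) + ((-10 - 26) - 26)*(-1/218) = 123/4 + (-36 - 26)*(-1/218) = 123/4 - 62*(-1/218) = 123/4 + 31/109 = 13531/436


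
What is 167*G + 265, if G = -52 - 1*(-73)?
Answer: 3772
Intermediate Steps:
G = 21 (G = -52 + 73 = 21)
167*G + 265 = 167*21 + 265 = 3507 + 265 = 3772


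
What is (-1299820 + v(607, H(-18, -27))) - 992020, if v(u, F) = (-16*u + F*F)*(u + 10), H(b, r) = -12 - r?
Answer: -8145319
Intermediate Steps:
v(u, F) = (10 + u)*(F² - 16*u) (v(u, F) = (-16*u + F²)*(10 + u) = (F² - 16*u)*(10 + u) = (10 + u)*(F² - 16*u))
(-1299820 + v(607, H(-18, -27))) - 992020 = (-1299820 + (-160*607 - 16*607² + 10*(-12 - 1*(-27))² + 607*(-12 - 1*(-27))²)) - 992020 = (-1299820 + (-97120 - 16*368449 + 10*(-12 + 27)² + 607*(-12 + 27)²)) - 992020 = (-1299820 + (-97120 - 5895184 + 10*15² + 607*15²)) - 992020 = (-1299820 + (-97120 - 5895184 + 10*225 + 607*225)) - 992020 = (-1299820 + (-97120 - 5895184 + 2250 + 136575)) - 992020 = (-1299820 - 5853479) - 992020 = -7153299 - 992020 = -8145319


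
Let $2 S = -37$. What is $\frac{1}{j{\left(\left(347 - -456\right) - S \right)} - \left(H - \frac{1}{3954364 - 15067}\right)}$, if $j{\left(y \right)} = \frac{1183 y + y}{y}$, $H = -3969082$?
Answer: $\frac{3939297}{15640056943003} \approx 2.5187 \cdot 10^{-7}$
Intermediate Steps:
$S = - \frac{37}{2}$ ($S = \frac{1}{2} \left(-37\right) = - \frac{37}{2} \approx -18.5$)
$j{\left(y \right)} = 1184$ ($j{\left(y \right)} = \frac{1184 y}{y} = 1184$)
$\frac{1}{j{\left(\left(347 - -456\right) - S \right)} - \left(H - \frac{1}{3954364 - 15067}\right)} = \frac{1}{1184 + \left(\frac{1}{3954364 - 15067} - -3969082\right)} = \frac{1}{1184 + \left(\frac{1}{3939297} + 3969082\right)} = \frac{1}{1184 + \frac{15635392815355}{3939297}} = \frac{1}{\frac{15640056943003}{3939297}} = \frac{3939297}{15640056943003}$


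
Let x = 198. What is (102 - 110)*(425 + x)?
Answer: -4984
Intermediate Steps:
(102 - 110)*(425 + x) = (102 - 110)*(425 + 198) = -8*623 = -4984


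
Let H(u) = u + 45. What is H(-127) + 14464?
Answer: 14382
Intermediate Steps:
H(u) = 45 + u
H(-127) + 14464 = (45 - 127) + 14464 = -82 + 14464 = 14382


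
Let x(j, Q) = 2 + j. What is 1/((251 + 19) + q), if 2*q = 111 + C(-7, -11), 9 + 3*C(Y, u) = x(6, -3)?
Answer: 3/976 ≈ 0.0030738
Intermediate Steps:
C(Y, u) = -⅓ (C(Y, u) = -3 + (2 + 6)/3 = -3 + (⅓)*8 = -3 + 8/3 = -⅓)
q = 166/3 (q = (111 - ⅓)/2 = (½)*(332/3) = 166/3 ≈ 55.333)
1/((251 + 19) + q) = 1/((251 + 19) + 166/3) = 1/(270 + 166/3) = 1/(976/3) = 3/976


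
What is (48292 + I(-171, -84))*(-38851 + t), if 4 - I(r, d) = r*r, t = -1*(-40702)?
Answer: 35270805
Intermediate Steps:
t = 40702
I(r, d) = 4 - r² (I(r, d) = 4 - r*r = 4 - r²)
(48292 + I(-171, -84))*(-38851 + t) = (48292 + (4 - 1*(-171)²))*(-38851 + 40702) = (48292 + (4 - 1*29241))*1851 = (48292 + (4 - 29241))*1851 = (48292 - 29237)*1851 = 19055*1851 = 35270805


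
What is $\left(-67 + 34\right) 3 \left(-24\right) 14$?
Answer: $33264$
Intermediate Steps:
$\left(-67 + 34\right) 3 \left(-24\right) 14 = \left(-33\right) \left(-72\right) 14 = 2376 \cdot 14 = 33264$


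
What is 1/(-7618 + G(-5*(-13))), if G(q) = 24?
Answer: -1/7594 ≈ -0.00013168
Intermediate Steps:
1/(-7618 + G(-5*(-13))) = 1/(-7618 + 24) = 1/(-7594) = -1/7594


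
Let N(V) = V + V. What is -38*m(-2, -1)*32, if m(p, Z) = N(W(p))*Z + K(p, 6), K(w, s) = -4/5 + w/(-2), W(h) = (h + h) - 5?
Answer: -110656/5 ≈ -22131.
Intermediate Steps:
W(h) = -5 + 2*h (W(h) = 2*h - 5 = -5 + 2*h)
N(V) = 2*V
K(w, s) = -⅘ - w/2 (K(w, s) = -4*⅕ + w*(-½) = -⅘ - w/2)
m(p, Z) = -⅘ - p/2 + Z*(-10 + 4*p) (m(p, Z) = (2*(-5 + 2*p))*Z + (-⅘ - p/2) = (-10 + 4*p)*Z + (-⅘ - p/2) = Z*(-10 + 4*p) + (-⅘ - p/2) = -⅘ - p/2 + Z*(-10 + 4*p))
-38*m(-2, -1)*32 = -38*(-⅘ - ½*(-2) + 2*(-1)*(-5 + 2*(-2)))*32 = -38*(-⅘ + 1 + 2*(-1)*(-5 - 4))*32 = -38*(-⅘ + 1 + 2*(-1)*(-9))*32 = -38*(-⅘ + 1 + 18)*32 = -38*91/5*32 = -3458/5*32 = -110656/5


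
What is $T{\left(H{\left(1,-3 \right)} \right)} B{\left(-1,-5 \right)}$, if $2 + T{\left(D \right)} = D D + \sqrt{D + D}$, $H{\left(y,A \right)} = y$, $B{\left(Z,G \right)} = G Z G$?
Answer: $25 - 25 \sqrt{2} \approx -10.355$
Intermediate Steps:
$B{\left(Z,G \right)} = Z G^{2}$
$T{\left(D \right)} = -2 + D^{2} + \sqrt{2} \sqrt{D}$ ($T{\left(D \right)} = -2 + \left(D D + \sqrt{D + D}\right) = -2 + \left(D^{2} + \sqrt{2 D}\right) = -2 + \left(D^{2} + \sqrt{2} \sqrt{D}\right) = -2 + D^{2} + \sqrt{2} \sqrt{D}$)
$T{\left(H{\left(1,-3 \right)} \right)} B{\left(-1,-5 \right)} = \left(-2 + 1^{2} + \sqrt{2} \sqrt{1}\right) \left(- \left(-5\right)^{2}\right) = \left(-2 + 1 + \sqrt{2} \cdot 1\right) \left(\left(-1\right) 25\right) = \left(-2 + 1 + \sqrt{2}\right) \left(-25\right) = \left(-1 + \sqrt{2}\right) \left(-25\right) = 25 - 25 \sqrt{2}$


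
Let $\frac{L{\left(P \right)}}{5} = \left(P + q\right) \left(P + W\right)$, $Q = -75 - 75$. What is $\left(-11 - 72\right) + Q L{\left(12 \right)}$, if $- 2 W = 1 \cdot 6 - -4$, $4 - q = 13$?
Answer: $-15833$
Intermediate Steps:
$q = -9$ ($q = 4 - 13 = -9$)
$Q = -150$
$W = -5$ ($W = - \frac{1 \cdot 6 - -4}{2} = - \frac{6 + 4}{2} = \left(- \frac{1}{2}\right) 10 = -5$)
$L{\left(P \right)} = 5 \left(-9 + P\right) \left(-5 + P\right)$ ($L{\left(P \right)} = 5 \left(P - 9\right) \left(P - 5\right) = 5 \left(-9 + P\right) \left(-5 + P\right)$)
$\left(-11 - 72\right) + Q L{\left(12 \right)} = \left(-11 - 72\right) - 150 \left(225 - 840 + 5 \cdot 12^{2}\right) = \left(-11 - 72\right) - 150 \left(225 - 840 + 5 \cdot 144\right) = -83 - 150 \left(225 - 840 + 720\right) = -83 - 15750 = -15833$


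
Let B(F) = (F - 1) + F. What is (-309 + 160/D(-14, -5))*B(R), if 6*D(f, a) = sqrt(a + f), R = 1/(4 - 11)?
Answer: 2781/7 + 8640*I*sqrt(19)/133 ≈ 397.29 + 283.16*I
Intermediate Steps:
R = -1/7 (R = 1/(-7) = -1/7 ≈ -0.14286)
D(f, a) = sqrt(a + f)/6
B(F) = -1 + 2*F (B(F) = (-1 + F) + F = -1 + 2*F)
(-309 + 160/D(-14, -5))*B(R) = (-309 + 160/((sqrt(-5 - 14)/6)))*(-1 + 2*(-1/7)) = (-309 + 160/((sqrt(-19)/6)))*(-1 - 2/7) = (-309 + 160/(((I*sqrt(19))/6)))*(-9/7) = (-309 + 160/((I*sqrt(19)/6)))*(-9/7) = (-309 + 160*(-6*I*sqrt(19)/19))*(-9/7) = (-309 - 960*I*sqrt(19)/19)*(-9/7) = 2781/7 + 8640*I*sqrt(19)/133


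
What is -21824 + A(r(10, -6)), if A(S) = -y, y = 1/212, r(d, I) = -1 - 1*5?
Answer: -4626689/212 ≈ -21824.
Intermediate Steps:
r(d, I) = -6 (r(d, I) = -1 - 5 = -6)
y = 1/212 ≈ 0.0047170
A(S) = -1/212 (A(S) = -1*1/212 = -1/212)
-21824 + A(r(10, -6)) = -21824 - 1/212 = -4626689/212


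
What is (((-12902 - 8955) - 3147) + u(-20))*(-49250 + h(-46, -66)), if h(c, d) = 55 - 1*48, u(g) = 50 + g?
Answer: 1229794682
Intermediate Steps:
h(c, d) = 7 (h(c, d) = 55 - 48 = 7)
(((-12902 - 8955) - 3147) + u(-20))*(-49250 + h(-46, -66)) = (((-12902 - 8955) - 3147) + (50 - 20))*(-49250 + 7) = ((-21857 - 3147) + 30)*(-49243) = (-25004 + 30)*(-49243) = -24974*(-49243) = 1229794682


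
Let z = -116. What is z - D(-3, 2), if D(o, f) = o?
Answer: -113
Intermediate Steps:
z - D(-3, 2) = -116 - 1*(-3) = -116 + 3 = -113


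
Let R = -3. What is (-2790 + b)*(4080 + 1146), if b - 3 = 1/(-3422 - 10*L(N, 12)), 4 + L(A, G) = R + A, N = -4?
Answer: -8039804695/552 ≈ -1.4565e+7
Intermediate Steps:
L(A, G) = -7 + A (L(A, G) = -4 + (-3 + A) = -7 + A)
b = 9935/3312 (b = 3 + 1/(-3422 - 10*(-7 - 4)) = 3 + 1/(-3422 - 10*(-11)) = 3 + 1/(-3422 + 110) = 3 + 1/(-3312) = 3 - 1/3312 = 9935/3312 ≈ 2.9997)
(-2790 + b)*(4080 + 1146) = (-2790 + 9935/3312)*(4080 + 1146) = -9230545/3312*5226 = -8039804695/552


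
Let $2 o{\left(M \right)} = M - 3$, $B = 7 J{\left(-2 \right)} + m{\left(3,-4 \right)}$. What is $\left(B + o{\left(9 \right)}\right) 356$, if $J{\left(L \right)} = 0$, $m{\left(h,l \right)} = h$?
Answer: $2136$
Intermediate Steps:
$B = 3$ ($B = 7 \cdot 0 + 3 = 0 + 3 = 3$)
$o{\left(M \right)} = - \frac{3}{2} + \frac{M}{2}$ ($o{\left(M \right)} = \frac{M - 3}{2} = \frac{-3 + M}{2} = - \frac{3}{2} + \frac{M}{2}$)
$\left(B + o{\left(9 \right)}\right) 356 = \left(3 + \left(- \frac{3}{2} + \frac{1}{2} \cdot 9\right)\right) 356 = \left(3 + \left(- \frac{3}{2} + \frac{9}{2}\right)\right) 356 = \left(3 + 3\right) 356 = 6 \cdot 356 = 2136$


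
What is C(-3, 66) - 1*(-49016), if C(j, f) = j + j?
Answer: 49010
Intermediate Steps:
C(j, f) = 2*j
C(-3, 66) - 1*(-49016) = 2*(-3) - 1*(-49016) = -6 + 49016 = 49010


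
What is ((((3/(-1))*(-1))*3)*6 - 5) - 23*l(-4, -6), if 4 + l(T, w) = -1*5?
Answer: 256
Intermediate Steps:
l(T, w) = -9 (l(T, w) = -4 - 1*5 = -4 - 5 = -9)
((((3/(-1))*(-1))*3)*6 - 5) - 23*l(-4, -6) = ((((3/(-1))*(-1))*3)*6 - 5) - 23*(-9) = ((((3*(-1))*(-1))*3)*6 - 5) + 207 = ((-3*(-1)*3)*6 - 5) + 207 = ((3*3)*6 - 5) + 207 = (9*6 - 5) + 207 = (54 - 5) + 207 = 49 + 207 = 256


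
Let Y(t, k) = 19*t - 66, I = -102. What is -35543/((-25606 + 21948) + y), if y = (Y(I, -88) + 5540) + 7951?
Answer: -35543/7829 ≈ -4.5399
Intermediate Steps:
Y(t, k) = -66 + 19*t
y = 11487 (y = ((-66 + 19*(-102)) + 5540) + 7951 = ((-66 - 1938) + 5540) + 7951 = (-2004 + 5540) + 7951 = 3536 + 7951 = 11487)
-35543/((-25606 + 21948) + y) = -35543/((-25606 + 21948) + 11487) = -35543/(-3658 + 11487) = -35543/7829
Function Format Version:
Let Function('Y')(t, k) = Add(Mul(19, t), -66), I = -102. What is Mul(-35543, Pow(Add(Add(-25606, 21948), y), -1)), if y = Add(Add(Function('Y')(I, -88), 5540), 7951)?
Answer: Rational(-35543, 7829) ≈ -4.5399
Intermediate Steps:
Function('Y')(t, k) = Add(-66, Mul(19, t))
y = 11487 (y = Add(Add(Add(-66, Mul(19, -102)), 5540), 7951) = Add(Add(Add(-66, -1938), 5540), 7951) = Add(Add(-2004, 5540), 7951) = Add(3536, 7951) = 11487)
Mul(-35543, Pow(Add(Add(-25606, 21948), y), -1)) = Mul(-35543, Pow(Add(Add(-25606, 21948), 11487), -1)) = Mul(-35543, Pow(Add(-3658, 11487), -1)) = Mul(-35543, Pow(7829, -1)) = Mul(-35543, Rational(1, 7829)) = Rational(-35543, 7829)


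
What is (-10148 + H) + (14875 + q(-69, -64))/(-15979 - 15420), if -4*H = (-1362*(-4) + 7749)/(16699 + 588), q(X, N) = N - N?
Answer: -1296150460047/127716356 ≈ -10149.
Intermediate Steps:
q(X, N) = 0
H = -13197/69148 (H = -(-1362*(-4) + 7749)/(4*(16699 + 588)) = -(5448 + 7749)/(4*17287) = -13197/(4*17287) = -¼*13197/17287 = -13197/69148 ≈ -0.19085)
(-10148 + H) + (14875 + q(-69, -64))/(-15979 - 15420) = (-10148 - 13197/69148) + (14875 + 0)/(-15979 - 15420) = -701727101/69148 + 14875/(-31399) = -701727101/69148 + 14875*(-1/31399) = -701727101/69148 - 875/1847 = -1296150460047/127716356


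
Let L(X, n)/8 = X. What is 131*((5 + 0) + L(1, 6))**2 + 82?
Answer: 22221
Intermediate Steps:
L(X, n) = 8*X
131*((5 + 0) + L(1, 6))**2 + 82 = 131*((5 + 0) + 8*1)**2 + 82 = 131*(5 + 8)**2 + 82 = 131*13**2 + 82 = 131*169 + 82 = 22139 + 82 = 22221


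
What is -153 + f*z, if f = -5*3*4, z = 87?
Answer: -5373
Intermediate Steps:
f = -60 (f = -15*4 = -60)
-153 + f*z = -153 - 60*87 = -153 - 5220 = -5373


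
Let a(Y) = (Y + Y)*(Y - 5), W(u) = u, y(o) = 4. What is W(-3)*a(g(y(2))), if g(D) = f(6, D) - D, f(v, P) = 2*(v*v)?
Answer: -25704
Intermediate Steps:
f(v, P) = 2*v²
g(D) = 72 - D (g(D) = 2*6² - D = 2*36 - D = 72 - D)
a(Y) = 2*Y*(-5 + Y) (a(Y) = (2*Y)*(-5 + Y) = 2*Y*(-5 + Y))
W(-3)*a(g(y(2))) = -6*(72 - 1*4)*(-5 + (72 - 1*4)) = -6*(72 - 4)*(-5 + (72 - 4)) = -6*68*(-5 + 68) = -6*68*63 = -3*8568 = -25704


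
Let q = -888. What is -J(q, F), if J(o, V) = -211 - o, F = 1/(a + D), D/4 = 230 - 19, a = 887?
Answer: -677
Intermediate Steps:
D = 844 (D = 4*(230 - 19) = 4*211 = 844)
F = 1/1731 (F = 1/(887 + 844) = 1/1731 ≈ 0.00057770)
-J(q, F) = -(-211 - 1*(-888)) = -(-211 + 888) = -1*677 = -677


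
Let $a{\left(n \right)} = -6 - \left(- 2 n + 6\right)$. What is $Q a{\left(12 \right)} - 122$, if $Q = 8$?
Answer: $-26$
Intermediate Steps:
$a{\left(n \right)} = -12 + 2 n$ ($a{\left(n \right)} = -6 - \left(6 - 2 n\right) = -6 + \left(-6 + 2 n\right) = -12 + 2 n$)
$Q a{\left(12 \right)} - 122 = 8 \left(-12 + 2 \cdot 12\right) - 122 = 8 \left(-12 + 24\right) - 122 = 8 \cdot 12 - 122 = 96 - 122 = -26$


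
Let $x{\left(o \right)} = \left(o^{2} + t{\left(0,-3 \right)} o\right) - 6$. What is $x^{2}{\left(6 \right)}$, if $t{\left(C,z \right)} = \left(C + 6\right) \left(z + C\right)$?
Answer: $6084$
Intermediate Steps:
$t{\left(C,z \right)} = \left(6 + C\right) \left(C + z\right)$
$x{\left(o \right)} = -6 + o^{2} - 18 o$ ($x{\left(o \right)} = \left(o^{2} + \left(0^{2} + 6 \cdot 0 + 6 \left(-3\right) + 0 \left(-3\right)\right) o\right) - 6 = \left(o^{2} + \left(0 + 0 - 18 + 0\right) o\right) - 6 = \left(o^{2} - 18 o\right) - 6 = -6 + o^{2} - 18 o$)
$x^{2}{\left(6 \right)} = \left(-6 + 6^{2} - 108\right)^{2} = \left(-6 + 36 - 108\right)^{2} = \left(-78\right)^{2} = 6084$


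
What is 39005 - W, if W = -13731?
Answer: 52736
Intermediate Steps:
39005 - W = 39005 - 1*(-13731) = 39005 + 13731 = 52736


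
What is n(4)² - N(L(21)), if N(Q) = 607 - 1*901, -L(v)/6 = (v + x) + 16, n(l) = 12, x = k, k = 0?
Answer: 438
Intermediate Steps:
x = 0
L(v) = -96 - 6*v (L(v) = -6*((v + 0) + 16) = -6*(v + 16) = -6*(16 + v) = -96 - 6*v)
N(Q) = -294 (N(Q) = 607 - 901 = -294)
n(4)² - N(L(21)) = 12² - 1*(-294) = 144 + 294 = 438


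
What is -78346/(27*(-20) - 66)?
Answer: 39173/303 ≈ 129.28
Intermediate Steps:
-78346/(27*(-20) - 66) = -78346/(-540 - 66) = -78346/(-606) = -78346*(-1/606) = 39173/303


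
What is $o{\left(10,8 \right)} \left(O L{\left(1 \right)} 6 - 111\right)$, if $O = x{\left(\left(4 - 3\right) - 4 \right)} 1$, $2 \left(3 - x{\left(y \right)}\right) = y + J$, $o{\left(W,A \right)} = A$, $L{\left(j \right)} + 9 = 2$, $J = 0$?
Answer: $-2400$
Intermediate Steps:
$L{\left(j \right)} = -7$ ($L{\left(j \right)} = -9 + 2 = -7$)
$x{\left(y \right)} = 3 - \frac{y}{2}$ ($x{\left(y \right)} = 3 - \frac{y + 0}{2} = 3 - \frac{y}{2}$)
$O = \frac{9}{2}$ ($O = \left(3 - \frac{\left(4 - 3\right) - 4}{2}\right) 1 = \left(3 - \frac{1 - 4}{2}\right) 1 = \left(3 - - \frac{3}{2}\right) 1 = \left(3 + \frac{3}{2}\right) 1 = \frac{9}{2} \cdot 1 = \frac{9}{2} \approx 4.5$)
$o{\left(10,8 \right)} \left(O L{\left(1 \right)} 6 - 111\right) = 8 \left(\frac{9}{2} \left(-7\right) 6 - 111\right) = 8 \left(\left(- \frac{63}{2}\right) 6 - 111\right) = 8 \left(-189 - 111\right) = 8 \left(-300\right) = -2400$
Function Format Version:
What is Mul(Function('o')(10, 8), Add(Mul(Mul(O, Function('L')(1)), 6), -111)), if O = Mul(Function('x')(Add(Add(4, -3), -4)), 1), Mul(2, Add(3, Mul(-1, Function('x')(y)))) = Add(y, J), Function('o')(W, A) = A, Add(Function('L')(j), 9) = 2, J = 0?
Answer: -2400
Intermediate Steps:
Function('L')(j) = -7 (Function('L')(j) = Add(-9, 2) = -7)
Function('x')(y) = Add(3, Mul(Rational(-1, 2), y)) (Function('x')(y) = Add(3, Mul(Rational(-1, 2), Add(y, 0))) = Add(3, Mul(Rational(-1, 2), y)))
O = Rational(9, 2) (O = Mul(Add(3, Mul(Rational(-1, 2), Add(Add(4, -3), -4))), 1) = Mul(Add(3, Mul(Rational(-1, 2), Add(1, -4))), 1) = Mul(Add(3, Mul(Rational(-1, 2), -3)), 1) = Mul(Add(3, Rational(3, 2)), 1) = Mul(Rational(9, 2), 1) = Rational(9, 2) ≈ 4.5000)
Mul(Function('o')(10, 8), Add(Mul(Mul(O, Function('L')(1)), 6), -111)) = Mul(8, Add(Mul(Mul(Rational(9, 2), -7), 6), -111)) = Mul(8, Add(Mul(Rational(-63, 2), 6), -111)) = Mul(8, Add(-189, -111)) = Mul(8, -300) = -2400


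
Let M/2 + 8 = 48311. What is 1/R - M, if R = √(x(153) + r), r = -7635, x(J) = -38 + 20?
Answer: -96606 - I*√7653/7653 ≈ -96606.0 - 0.011431*I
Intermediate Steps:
x(J) = -18
M = 96606 (M = -16 + 2*48311 = -16 + 96622 = 96606)
R = I*√7653 (R = √(-18 - 7635) = √(-7653) = I*√7653 ≈ 87.481*I)
1/R - M = 1/(I*√7653) - 1*96606 = -I*√7653/7653 - 96606 = -96606 - I*√7653/7653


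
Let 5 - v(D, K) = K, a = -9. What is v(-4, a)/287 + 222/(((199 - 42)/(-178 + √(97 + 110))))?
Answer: -1619842/6437 + 666*√23/157 ≈ -231.30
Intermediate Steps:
v(D, K) = 5 - K
v(-4, a)/287 + 222/(((199 - 42)/(-178 + √(97 + 110)))) = (5 - 1*(-9))/287 + 222/(((199 - 42)/(-178 + √(97 + 110)))) = (5 + 9)*(1/287) + 222/((157/(-178 + √207))) = 14*(1/287) + 222/((157/(-178 + 3*√23))) = 2/41 + 222*(-178/157 + 3*√23/157) = 2/41 + (-39516/157 + 666*√23/157) = -1619842/6437 + 666*√23/157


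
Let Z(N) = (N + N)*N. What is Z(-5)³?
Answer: 125000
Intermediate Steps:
Z(N) = 2*N² (Z(N) = (2*N)*N = 2*N²)
Z(-5)³ = (2*(-5)²)³ = (2*25)³ = 50³ = 125000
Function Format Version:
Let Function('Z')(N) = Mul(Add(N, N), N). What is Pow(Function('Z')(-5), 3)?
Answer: 125000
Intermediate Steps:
Function('Z')(N) = Mul(2, Pow(N, 2)) (Function('Z')(N) = Mul(Mul(2, N), N) = Mul(2, Pow(N, 2)))
Pow(Function('Z')(-5), 3) = Pow(Mul(2, Pow(-5, 2)), 3) = Pow(Mul(2, 25), 3) = Pow(50, 3) = 125000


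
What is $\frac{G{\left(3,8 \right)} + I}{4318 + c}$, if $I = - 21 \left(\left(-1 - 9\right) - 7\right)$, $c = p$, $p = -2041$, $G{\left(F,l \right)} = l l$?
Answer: $\frac{421}{2277} \approx 0.18489$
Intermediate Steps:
$G{\left(F,l \right)} = l^{2}$
$c = -2041$
$I = 357$ ($I = - 21 \left(-10 - 7\right) = \left(-21\right) \left(-17\right) = 357$)
$\frac{G{\left(3,8 \right)} + I}{4318 + c} = \frac{8^{2} + 357}{4318 - 2041} = \frac{64 + 357}{2277} = 421 \cdot \frac{1}{2277} = \frac{421}{2277}$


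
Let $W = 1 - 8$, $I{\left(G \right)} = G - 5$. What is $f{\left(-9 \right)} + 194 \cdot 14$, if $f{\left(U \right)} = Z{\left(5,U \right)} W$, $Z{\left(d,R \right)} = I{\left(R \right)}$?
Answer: $2814$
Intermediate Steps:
$I{\left(G \right)} = -5 + G$
$Z{\left(d,R \right)} = -5 + R$
$W = -7$
$f{\left(U \right)} = 35 - 7 U$ ($f{\left(U \right)} = \left(-5 + U\right) \left(-7\right) = 35 - 7 U$)
$f{\left(-9 \right)} + 194 \cdot 14 = \left(35 - -63\right) + 194 \cdot 14 = \left(35 + 63\right) + 2716 = 98 + 2716 = 2814$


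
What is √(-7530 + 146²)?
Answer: √13786 ≈ 117.41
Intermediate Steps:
√(-7530 + 146²) = √(-7530 + 21316) = √13786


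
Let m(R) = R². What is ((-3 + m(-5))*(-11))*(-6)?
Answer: 1452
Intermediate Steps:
((-3 + m(-5))*(-11))*(-6) = ((-3 + (-5)²)*(-11))*(-6) = ((-3 + 25)*(-11))*(-6) = (22*(-11))*(-6) = -242*(-6) = 1452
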